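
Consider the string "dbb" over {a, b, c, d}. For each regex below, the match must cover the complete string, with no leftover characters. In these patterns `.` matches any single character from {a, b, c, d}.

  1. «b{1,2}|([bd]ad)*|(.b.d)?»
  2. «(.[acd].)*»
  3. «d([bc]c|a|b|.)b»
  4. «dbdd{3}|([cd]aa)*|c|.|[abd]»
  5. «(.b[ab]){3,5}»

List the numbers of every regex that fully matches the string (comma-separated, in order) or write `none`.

3

1 → no match
2 → no match
3 → match
4 → no match
5 → no match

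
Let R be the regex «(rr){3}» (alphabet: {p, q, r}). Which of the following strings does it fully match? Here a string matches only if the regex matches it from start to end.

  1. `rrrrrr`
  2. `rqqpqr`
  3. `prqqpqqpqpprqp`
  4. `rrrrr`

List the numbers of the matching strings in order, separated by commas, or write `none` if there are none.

1

1. `rrrrrr` → match
2. `rqqpqr` → no match — must start with `rr`
3 → no match — must start with `rr`
4. `rrrrr` → no match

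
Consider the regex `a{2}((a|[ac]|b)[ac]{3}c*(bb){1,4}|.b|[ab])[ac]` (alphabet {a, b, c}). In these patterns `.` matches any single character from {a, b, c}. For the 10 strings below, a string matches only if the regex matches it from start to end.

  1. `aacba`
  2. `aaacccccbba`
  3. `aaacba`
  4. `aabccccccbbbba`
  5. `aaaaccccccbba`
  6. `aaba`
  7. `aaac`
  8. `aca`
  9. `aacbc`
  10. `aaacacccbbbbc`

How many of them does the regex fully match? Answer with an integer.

8

1. `aacba` → match
2. `aaacccccbba` → match
3. `aaacba` → no match
4 → match
5 → match
6. `aaba` → match
7. `aaac` → match
8. `aca` → no match
9. `aacbc` → match
10 → match
Total matched: 8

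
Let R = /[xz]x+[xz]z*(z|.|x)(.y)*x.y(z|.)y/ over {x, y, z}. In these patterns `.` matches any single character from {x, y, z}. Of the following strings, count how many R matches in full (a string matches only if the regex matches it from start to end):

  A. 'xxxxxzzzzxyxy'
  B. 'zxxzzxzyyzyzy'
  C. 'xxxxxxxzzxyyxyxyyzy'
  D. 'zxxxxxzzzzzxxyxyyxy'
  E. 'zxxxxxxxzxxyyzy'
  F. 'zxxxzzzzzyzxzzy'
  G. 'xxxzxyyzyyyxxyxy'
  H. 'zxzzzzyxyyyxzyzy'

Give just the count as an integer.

A → no match
B → no match
C → match
D → match
E → match
F → no match
G → match
H → match
Total matched: 5

5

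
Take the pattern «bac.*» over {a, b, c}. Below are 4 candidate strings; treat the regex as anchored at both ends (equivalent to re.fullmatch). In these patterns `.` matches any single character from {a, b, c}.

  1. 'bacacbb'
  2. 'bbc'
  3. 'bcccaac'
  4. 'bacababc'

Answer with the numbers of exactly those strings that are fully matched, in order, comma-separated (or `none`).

1 → match
2 → no match — must start with 'bac'
3 → no match — must start with 'bac'
4 → match

1, 4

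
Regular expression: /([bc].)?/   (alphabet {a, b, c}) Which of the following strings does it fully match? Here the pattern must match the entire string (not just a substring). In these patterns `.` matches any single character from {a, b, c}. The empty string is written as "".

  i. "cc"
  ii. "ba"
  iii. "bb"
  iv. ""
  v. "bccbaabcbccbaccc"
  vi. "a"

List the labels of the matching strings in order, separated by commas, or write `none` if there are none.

i, ii, iii, iv

i → match
ii → match
iii → match
iv → match
v → no match
vi → no match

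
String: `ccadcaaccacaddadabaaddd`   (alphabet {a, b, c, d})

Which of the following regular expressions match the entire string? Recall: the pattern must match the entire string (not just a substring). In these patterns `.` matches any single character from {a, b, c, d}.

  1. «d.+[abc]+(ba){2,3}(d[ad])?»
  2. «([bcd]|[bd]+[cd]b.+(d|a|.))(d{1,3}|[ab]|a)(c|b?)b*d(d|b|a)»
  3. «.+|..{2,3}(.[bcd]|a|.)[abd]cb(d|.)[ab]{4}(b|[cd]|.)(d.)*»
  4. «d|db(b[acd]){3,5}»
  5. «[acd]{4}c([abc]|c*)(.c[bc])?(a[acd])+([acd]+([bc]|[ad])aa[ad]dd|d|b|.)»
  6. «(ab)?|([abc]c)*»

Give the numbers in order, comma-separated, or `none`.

3, 5

1 → no match — must start with `d`
2 → no match
3 → match
4 → no match
5 → match
6 → no match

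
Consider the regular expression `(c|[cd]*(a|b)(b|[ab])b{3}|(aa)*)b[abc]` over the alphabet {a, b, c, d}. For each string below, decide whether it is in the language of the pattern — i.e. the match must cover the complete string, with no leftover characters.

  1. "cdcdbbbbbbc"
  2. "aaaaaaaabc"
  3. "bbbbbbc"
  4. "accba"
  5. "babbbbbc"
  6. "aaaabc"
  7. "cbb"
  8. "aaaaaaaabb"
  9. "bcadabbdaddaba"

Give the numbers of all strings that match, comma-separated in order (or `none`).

1, 2, 3, 6, 7, 8

1 → match
2 → match
3 → match
4 → no match
5 → no match
6 → match
7 → match
8 → match
9 → no match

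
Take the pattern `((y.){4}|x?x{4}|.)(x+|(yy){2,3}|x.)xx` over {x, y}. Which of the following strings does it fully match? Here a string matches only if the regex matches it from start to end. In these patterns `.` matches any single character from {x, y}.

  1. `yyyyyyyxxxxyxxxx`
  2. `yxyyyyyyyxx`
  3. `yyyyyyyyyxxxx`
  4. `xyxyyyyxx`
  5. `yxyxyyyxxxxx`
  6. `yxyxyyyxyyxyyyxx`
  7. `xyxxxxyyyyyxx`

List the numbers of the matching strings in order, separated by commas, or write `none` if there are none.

1 → no match
2 → no match
3 → no match
4 → no match
5 → match
6 → no match
7 → no match

5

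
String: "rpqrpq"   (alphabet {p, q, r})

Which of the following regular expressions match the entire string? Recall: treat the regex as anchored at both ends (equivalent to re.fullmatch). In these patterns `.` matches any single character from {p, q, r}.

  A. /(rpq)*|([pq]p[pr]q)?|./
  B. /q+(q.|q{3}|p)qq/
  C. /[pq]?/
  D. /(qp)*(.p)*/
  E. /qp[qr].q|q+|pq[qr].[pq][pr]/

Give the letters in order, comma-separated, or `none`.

A → match
B → no match — must start with "q"
C → no match
D → no match
E → no match

A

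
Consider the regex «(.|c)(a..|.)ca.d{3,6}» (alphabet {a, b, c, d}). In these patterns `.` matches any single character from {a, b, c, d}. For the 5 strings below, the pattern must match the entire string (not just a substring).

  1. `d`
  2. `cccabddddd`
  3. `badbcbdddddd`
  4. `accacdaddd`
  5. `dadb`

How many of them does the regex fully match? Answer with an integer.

1

1 → no match
2 → match
3 → no match
4 → no match
5 → no match — must end with `d`
Total matched: 1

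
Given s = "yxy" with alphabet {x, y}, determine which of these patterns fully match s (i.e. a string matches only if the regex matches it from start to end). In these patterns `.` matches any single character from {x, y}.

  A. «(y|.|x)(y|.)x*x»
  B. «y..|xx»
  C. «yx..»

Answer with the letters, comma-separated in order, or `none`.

B

A → no match — must end with "x"
B → match
C → no match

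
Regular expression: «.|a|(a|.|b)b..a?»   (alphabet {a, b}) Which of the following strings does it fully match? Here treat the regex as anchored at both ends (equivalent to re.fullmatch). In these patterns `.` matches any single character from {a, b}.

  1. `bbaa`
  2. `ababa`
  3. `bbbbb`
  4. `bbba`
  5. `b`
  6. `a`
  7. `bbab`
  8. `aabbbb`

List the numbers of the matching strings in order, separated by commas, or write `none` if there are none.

1, 2, 4, 5, 6, 7

1 → match
2 → match
3 → no match
4 → match
5 → match
6 → match
7 → match
8 → no match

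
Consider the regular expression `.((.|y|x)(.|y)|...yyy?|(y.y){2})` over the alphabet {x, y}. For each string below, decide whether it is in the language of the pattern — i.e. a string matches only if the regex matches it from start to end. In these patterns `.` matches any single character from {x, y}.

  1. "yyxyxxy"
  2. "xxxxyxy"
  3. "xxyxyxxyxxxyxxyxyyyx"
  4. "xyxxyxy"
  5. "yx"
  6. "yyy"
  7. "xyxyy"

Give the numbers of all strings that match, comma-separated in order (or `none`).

6

1 → no match
2 → no match
3 → no match
4 → no match
5 → no match
6 → match
7 → no match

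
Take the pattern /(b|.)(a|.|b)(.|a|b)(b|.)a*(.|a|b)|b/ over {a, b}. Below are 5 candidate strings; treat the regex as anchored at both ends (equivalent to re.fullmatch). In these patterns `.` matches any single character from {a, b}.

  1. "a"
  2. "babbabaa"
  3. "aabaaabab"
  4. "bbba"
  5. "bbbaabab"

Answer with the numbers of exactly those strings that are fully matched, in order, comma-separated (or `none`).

none

1 → no match
2 → no match
3 → no match
4 → no match
5 → no match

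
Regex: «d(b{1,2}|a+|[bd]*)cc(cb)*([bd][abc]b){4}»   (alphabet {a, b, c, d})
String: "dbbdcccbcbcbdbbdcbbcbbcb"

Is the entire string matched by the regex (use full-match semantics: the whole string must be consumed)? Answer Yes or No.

Yes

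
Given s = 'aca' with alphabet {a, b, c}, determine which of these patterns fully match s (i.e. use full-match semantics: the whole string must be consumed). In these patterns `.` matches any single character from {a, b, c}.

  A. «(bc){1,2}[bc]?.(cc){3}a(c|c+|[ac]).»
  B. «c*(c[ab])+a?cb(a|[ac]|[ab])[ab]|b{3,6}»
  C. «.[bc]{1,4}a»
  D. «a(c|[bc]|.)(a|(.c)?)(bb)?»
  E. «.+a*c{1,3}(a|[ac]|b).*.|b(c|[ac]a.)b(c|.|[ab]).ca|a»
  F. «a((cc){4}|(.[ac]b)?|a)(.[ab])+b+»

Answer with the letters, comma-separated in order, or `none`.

A → no match — must start with 'bc'
B → no match
C → match
D → match
E → no match
F → no match — must end with 'b'

C, D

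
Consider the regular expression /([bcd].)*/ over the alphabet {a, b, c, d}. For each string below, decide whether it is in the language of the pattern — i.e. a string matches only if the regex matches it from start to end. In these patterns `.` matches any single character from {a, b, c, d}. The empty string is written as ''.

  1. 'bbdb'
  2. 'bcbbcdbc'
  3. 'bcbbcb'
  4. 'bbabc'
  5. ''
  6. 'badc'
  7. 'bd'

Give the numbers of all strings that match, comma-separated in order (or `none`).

1 → match
2 → match
3 → match
4 → no match
5 → match
6 → match
7 → match

1, 2, 3, 5, 6, 7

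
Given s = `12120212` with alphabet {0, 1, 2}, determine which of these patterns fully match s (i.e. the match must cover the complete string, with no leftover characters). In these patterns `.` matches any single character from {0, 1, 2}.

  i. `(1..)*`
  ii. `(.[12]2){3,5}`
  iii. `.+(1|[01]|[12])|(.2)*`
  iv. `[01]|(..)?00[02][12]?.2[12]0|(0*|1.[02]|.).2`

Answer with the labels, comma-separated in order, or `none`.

i → no match
ii → no match
iii → match
iv → no match

iii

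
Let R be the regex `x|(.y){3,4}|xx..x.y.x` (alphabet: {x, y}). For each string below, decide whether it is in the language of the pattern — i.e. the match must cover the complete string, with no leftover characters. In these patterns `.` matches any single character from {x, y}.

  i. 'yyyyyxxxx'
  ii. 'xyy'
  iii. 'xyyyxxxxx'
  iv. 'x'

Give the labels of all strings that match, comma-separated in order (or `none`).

iv

i. 'yyyyyxxxx' → no match
ii. 'xyy' → no match
iii. 'xyyyxxxxx' → no match
iv. 'x' → match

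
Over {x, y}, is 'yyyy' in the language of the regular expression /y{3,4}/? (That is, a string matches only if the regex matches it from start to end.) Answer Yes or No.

Yes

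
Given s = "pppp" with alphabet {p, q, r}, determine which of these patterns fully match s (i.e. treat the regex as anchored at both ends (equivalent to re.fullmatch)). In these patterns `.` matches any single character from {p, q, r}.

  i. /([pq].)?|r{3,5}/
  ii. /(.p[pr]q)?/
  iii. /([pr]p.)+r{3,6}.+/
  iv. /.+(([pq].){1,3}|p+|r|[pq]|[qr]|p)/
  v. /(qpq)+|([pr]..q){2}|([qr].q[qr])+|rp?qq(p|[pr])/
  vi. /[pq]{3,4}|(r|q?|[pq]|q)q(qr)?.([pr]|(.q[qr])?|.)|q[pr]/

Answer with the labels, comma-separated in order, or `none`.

i → no match
ii → no match
iii → no match
iv → match
v → no match
vi → match

iv, vi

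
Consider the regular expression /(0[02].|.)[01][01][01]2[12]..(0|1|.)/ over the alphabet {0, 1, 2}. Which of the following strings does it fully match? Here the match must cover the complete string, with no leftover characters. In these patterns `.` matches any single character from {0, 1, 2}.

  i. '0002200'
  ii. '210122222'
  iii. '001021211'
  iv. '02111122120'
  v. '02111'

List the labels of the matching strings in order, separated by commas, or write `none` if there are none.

ii, iii, iv

i. '0002200' → no match
ii. '210122222' → match
iii. '001021211' → match
iv. '02111122120' → match
v. '02111' → no match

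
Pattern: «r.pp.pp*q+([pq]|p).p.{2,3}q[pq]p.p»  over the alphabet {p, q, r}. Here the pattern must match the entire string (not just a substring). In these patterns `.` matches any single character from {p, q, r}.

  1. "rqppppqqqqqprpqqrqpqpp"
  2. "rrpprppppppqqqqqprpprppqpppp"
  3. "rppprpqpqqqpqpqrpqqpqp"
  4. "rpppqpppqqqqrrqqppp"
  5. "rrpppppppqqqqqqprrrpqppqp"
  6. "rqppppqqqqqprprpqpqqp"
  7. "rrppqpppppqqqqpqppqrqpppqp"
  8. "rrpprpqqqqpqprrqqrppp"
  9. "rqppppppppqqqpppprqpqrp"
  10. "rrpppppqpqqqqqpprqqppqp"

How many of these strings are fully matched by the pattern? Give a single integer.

0

1 → no match
2 → no match
3 → no match
4 → no match
5 → no match
6 → no match
7 → no match
8 → no match
9 → no match
10 → no match
Total matched: 0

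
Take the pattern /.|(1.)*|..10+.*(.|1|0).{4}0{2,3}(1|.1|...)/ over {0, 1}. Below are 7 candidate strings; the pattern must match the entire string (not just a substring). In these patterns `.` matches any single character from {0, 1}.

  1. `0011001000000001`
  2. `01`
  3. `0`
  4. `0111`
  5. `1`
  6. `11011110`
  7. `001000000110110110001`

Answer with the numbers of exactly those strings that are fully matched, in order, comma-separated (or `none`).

1 → no match
2 → no match
3 → match
4 → no match
5 → match
6 → no match
7 → match

3, 5, 7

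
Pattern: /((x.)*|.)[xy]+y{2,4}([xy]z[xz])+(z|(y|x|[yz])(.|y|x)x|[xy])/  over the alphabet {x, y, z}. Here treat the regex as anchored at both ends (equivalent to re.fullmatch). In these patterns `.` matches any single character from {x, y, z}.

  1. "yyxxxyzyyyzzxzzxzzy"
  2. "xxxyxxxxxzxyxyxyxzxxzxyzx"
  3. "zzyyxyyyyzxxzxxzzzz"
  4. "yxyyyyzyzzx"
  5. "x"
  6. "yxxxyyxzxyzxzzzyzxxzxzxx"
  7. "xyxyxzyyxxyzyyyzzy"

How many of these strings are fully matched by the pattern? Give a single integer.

0

1 → no match
2 → no match
3 → no match
4 → no match
5 → no match
6 → no match
7 → no match
Total matched: 0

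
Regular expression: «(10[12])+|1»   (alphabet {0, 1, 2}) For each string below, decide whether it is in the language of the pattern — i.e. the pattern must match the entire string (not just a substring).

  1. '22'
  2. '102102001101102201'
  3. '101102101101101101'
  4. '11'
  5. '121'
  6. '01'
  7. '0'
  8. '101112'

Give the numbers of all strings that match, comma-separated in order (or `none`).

3

1 → no match
2 → no match
3 → match
4 → no match
5 → no match
6 → no match
7 → no match
8 → no match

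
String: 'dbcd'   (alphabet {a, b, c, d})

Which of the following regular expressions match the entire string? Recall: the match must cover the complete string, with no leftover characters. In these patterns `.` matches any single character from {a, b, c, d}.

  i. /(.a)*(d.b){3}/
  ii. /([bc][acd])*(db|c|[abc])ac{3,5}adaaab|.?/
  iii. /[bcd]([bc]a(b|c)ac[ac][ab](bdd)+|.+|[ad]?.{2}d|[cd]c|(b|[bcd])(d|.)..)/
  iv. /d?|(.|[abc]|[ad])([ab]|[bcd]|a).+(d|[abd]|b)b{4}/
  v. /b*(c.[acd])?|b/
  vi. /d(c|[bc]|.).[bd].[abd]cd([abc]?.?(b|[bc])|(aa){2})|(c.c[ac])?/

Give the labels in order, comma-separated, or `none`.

iii

i → no match — must end with 'b'
ii → no match
iii → match
iv → no match
v → no match
vi → no match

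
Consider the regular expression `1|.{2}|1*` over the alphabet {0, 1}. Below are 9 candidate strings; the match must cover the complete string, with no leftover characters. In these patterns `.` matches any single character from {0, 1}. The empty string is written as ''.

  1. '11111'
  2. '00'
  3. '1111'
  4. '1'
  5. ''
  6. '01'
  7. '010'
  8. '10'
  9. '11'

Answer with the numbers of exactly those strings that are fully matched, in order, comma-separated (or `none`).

1, 2, 3, 4, 5, 6, 8, 9

1 → match
2 → match
3 → match
4 → match
5 → match
6 → match
7 → no match
8 → match
9 → match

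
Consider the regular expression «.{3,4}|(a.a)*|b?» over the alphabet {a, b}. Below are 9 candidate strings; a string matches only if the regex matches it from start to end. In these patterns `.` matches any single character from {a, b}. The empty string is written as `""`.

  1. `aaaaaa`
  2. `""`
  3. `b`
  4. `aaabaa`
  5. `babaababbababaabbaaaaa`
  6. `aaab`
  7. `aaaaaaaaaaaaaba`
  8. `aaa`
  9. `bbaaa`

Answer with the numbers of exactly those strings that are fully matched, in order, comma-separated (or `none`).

1, 2, 3, 6, 7, 8

1 → match
2 → match
3 → match
4 → no match
5 → no match
6 → match
7 → match
8 → match
9 → no match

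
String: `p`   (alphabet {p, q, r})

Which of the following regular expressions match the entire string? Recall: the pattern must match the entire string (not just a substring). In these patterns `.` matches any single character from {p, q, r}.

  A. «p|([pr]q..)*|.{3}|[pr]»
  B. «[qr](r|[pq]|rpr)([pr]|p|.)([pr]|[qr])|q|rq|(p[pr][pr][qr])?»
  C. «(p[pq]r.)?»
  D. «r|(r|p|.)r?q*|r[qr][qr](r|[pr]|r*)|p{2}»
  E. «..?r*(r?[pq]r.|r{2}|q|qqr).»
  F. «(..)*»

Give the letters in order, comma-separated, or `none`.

A → match
B → no match
C → no match
D → match
E → no match
F → no match

A, D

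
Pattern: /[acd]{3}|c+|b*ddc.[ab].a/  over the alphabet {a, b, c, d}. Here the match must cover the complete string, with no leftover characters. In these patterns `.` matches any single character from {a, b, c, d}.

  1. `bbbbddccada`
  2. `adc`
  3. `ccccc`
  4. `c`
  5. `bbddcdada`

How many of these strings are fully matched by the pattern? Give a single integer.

5

1 → match
2 → match
3 → match
4 → match
5 → match
Total matched: 5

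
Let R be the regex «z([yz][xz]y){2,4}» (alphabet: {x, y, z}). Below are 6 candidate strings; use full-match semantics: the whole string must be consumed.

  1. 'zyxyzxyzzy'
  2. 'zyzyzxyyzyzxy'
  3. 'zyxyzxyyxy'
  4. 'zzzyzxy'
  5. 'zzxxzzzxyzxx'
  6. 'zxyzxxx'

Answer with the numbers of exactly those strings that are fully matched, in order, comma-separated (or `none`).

1, 2, 3, 4

1 → match
2 → match
3 → match
4 → match
5 → no match — must end with 'y'
6 → no match — must end with 'y'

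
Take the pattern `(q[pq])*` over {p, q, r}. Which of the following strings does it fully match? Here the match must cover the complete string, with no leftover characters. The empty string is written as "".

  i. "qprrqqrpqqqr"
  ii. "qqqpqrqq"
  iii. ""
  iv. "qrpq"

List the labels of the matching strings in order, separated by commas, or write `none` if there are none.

i → no match
ii → no match
iii → match
iv → no match

iii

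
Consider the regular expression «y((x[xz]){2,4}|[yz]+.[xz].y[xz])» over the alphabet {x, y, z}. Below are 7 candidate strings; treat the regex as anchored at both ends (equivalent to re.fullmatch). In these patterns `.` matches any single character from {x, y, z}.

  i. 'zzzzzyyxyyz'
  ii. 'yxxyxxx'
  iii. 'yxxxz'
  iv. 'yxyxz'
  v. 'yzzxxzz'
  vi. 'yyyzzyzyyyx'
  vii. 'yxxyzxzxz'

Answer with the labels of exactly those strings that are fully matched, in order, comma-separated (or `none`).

iii

i → no match — must start with 'y'
ii → no match
iii → match
iv → no match
v → no match
vi → no match
vii → no match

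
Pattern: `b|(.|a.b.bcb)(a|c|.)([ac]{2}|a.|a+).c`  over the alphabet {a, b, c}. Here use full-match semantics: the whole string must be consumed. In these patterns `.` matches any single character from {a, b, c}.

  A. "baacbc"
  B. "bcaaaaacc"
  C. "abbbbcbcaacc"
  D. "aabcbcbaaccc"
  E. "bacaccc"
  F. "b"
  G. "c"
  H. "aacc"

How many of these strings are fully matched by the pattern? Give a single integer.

A → match
B → match
C → match
D → match
E → no match
F → match
G → no match
H → no match
Total matched: 5

5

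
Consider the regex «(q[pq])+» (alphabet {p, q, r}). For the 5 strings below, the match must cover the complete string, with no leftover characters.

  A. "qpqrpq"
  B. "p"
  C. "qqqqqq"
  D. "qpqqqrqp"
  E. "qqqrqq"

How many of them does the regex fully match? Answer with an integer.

1

A → no match
B → no match — must start with "q"
C → match
D → no match
E → no match
Total matched: 1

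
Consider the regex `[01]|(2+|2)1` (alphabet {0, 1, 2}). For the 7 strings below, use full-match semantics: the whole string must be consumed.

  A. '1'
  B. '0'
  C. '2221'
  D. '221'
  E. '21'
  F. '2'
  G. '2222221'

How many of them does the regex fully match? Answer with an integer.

6

A → match
B → match
C → match
D → match
E → match
F → no match
G → match
Total matched: 6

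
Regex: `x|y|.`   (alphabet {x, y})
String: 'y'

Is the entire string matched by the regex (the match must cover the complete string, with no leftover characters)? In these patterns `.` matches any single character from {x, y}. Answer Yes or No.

Yes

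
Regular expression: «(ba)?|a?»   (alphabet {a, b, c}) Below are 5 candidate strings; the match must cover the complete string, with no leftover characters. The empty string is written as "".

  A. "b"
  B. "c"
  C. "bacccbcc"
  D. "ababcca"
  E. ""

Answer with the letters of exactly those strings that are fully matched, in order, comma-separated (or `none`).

E

A → no match
B → no match
C → no match
D → no match
E → match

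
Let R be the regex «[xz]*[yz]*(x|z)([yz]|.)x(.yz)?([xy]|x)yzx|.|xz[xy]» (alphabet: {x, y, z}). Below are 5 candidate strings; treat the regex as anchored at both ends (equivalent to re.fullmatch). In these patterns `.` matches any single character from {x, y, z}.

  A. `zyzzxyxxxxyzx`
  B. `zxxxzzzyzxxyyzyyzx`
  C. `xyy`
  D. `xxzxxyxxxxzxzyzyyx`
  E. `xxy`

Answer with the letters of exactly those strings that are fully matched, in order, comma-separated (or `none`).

A → no match
B → match
C → no match
D → no match
E → no match

B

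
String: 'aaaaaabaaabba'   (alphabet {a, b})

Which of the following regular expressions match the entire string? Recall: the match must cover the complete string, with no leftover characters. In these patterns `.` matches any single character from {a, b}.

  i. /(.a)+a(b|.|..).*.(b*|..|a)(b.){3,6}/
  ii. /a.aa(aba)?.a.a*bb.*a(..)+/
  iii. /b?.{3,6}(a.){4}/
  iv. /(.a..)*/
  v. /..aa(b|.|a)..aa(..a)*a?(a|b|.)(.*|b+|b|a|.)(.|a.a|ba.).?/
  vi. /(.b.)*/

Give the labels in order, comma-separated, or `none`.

i → no match
ii → no match
iii → no match
iv → no match
v → match
vi → no match

v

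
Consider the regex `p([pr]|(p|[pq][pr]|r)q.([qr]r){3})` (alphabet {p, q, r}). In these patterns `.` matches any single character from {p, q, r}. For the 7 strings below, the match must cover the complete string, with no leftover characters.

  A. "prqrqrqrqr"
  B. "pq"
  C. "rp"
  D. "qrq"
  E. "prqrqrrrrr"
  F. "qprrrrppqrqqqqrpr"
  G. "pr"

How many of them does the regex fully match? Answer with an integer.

3

A → match
B → no match
C → no match — must start with "p"
D → no match — must start with "p"
E → match
F → no match — must start with "p"
G → match
Total matched: 3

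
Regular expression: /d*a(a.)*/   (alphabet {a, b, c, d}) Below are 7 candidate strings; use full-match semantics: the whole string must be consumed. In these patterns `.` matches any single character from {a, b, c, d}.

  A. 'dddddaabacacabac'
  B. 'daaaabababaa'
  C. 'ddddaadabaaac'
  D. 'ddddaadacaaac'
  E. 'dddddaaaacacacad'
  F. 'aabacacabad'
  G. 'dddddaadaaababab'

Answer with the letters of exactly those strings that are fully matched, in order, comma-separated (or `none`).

A, B, C, D, E, F, G

A → match
B → match
C → match
D → match
E → match
F → match
G → match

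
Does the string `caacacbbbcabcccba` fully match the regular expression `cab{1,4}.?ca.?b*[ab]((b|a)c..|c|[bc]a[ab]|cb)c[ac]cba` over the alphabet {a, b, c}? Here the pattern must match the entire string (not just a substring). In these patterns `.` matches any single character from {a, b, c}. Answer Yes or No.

No

Every match must start with `cab`, but `caacacbbbcabcccba` does not.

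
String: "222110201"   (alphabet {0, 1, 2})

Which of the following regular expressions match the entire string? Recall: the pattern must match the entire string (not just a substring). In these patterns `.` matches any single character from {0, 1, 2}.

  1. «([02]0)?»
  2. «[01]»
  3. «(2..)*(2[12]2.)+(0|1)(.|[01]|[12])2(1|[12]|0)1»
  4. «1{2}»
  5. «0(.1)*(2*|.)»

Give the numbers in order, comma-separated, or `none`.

3

1 → no match
2 → no match
3 → match
4 → no match — must start with "1"
5 → no match — must start with "0"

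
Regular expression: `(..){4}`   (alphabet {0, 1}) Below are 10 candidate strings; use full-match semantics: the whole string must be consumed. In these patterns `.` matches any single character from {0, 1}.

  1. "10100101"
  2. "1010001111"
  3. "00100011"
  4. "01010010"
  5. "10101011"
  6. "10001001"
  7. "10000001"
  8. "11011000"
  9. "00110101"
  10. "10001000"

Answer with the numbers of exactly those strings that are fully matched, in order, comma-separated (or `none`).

1, 3, 4, 5, 6, 7, 8, 9, 10

1 → match
2 → no match
3 → match
4 → match
5 → match
6 → match
7 → match
8 → match
9 → match
10 → match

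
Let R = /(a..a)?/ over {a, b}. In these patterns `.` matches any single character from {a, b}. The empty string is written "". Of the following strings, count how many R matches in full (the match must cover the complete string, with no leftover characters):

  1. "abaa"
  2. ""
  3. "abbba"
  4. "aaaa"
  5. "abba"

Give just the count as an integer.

4

1 → match
2 → match
3 → no match
4 → match
5 → match
Total matched: 4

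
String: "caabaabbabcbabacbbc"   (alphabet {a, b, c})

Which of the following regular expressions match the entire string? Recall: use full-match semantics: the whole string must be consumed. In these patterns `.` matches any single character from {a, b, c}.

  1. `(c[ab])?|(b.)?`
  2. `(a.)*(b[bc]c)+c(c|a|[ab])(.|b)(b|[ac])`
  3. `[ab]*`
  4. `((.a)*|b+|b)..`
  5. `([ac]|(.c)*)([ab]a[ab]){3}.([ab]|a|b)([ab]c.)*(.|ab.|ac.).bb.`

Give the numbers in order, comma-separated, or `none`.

5

1 → no match
2 → no match
3 → no match
4 → no match
5 → match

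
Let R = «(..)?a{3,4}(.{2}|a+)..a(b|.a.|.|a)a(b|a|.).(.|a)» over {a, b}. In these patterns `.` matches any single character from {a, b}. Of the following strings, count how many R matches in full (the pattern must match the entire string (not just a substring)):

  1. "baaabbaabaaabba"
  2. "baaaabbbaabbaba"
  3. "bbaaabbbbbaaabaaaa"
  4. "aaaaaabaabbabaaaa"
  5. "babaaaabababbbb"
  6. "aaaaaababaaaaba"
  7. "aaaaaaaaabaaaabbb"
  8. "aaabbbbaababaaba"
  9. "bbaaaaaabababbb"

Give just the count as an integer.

1 → no match
2 → no match
3 → no match
4 → no match
5 → no match
6 → match
7 → match
8 → no match
9 → match
Total matched: 3

3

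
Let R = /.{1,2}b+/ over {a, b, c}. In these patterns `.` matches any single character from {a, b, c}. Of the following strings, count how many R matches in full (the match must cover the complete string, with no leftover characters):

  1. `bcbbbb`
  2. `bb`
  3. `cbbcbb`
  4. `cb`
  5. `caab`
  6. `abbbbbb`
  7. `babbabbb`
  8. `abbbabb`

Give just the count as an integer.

1 → match
2 → match
3 → no match
4 → match
5 → no match
6 → match
7 → no match
8 → no match
Total matched: 4

4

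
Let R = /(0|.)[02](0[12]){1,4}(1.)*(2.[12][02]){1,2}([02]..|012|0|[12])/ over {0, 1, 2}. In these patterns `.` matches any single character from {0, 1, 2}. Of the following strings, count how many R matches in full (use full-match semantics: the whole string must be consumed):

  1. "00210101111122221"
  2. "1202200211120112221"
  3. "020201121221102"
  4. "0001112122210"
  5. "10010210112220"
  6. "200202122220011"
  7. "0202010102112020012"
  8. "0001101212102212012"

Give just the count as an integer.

5

1 → no match
2 → no match
3 → match
4 → match
5 → no match
6 → match
7 → match
8 → match
Total matched: 5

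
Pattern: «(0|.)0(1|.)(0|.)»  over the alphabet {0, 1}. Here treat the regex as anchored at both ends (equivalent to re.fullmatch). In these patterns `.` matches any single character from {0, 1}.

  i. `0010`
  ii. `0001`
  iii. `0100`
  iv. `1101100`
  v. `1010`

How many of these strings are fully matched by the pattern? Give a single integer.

3

i. `0010` → match
ii. `0001` → match
iii. `0100` → no match
iv. `1101100` → no match
v. `1010` → match
Total matched: 3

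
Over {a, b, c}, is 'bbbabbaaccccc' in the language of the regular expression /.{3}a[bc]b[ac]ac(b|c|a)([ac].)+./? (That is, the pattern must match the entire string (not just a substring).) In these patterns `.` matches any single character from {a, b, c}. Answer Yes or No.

Yes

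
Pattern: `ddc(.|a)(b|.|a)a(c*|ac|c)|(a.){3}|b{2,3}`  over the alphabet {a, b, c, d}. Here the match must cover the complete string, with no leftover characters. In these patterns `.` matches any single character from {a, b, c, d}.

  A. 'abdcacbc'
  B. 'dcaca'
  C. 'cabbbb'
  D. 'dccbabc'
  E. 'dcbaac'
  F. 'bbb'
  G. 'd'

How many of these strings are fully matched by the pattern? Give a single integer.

A → no match
B → no match
C → no match
D → no match
E → no match
F → match
G → no match
Total matched: 1

1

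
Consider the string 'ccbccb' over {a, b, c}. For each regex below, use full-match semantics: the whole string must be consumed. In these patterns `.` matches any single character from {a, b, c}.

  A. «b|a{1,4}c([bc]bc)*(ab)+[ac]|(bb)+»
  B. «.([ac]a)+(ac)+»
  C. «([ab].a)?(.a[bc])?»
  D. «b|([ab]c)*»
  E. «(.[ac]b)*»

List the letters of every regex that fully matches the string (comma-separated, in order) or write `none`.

E

A → no match
B → no match — must end with 'ac'
C → no match
D → no match
E → match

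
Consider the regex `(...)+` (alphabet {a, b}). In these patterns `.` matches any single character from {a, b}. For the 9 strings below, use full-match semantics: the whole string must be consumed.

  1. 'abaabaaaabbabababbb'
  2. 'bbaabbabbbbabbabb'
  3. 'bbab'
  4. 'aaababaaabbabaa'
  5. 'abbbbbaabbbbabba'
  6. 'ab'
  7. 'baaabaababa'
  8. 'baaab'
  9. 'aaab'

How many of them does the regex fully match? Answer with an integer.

1

1 → no match
2 → no match
3 → no match
4 → match
5 → no match
6 → no match
7 → no match
8 → no match
9 → no match
Total matched: 1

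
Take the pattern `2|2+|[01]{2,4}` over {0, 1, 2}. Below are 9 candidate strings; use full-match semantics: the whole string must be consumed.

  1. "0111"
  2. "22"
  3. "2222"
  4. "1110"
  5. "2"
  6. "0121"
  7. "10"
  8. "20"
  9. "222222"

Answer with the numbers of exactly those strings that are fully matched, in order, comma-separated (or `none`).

1, 2, 3, 4, 5, 7, 9

1 → match
2 → match
3 → match
4 → match
5 → match
6 → no match
7 → match
8 → no match
9 → match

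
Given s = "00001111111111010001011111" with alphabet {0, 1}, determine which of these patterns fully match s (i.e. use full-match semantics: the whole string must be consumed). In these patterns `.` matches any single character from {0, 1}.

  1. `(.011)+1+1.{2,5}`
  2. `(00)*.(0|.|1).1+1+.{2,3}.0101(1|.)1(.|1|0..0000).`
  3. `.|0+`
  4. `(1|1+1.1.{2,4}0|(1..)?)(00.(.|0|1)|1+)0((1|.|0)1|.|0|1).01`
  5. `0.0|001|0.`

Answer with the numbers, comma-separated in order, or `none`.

1 → no match
2 → match
3 → no match
4 → no match — must end with "01"
5 → no match

2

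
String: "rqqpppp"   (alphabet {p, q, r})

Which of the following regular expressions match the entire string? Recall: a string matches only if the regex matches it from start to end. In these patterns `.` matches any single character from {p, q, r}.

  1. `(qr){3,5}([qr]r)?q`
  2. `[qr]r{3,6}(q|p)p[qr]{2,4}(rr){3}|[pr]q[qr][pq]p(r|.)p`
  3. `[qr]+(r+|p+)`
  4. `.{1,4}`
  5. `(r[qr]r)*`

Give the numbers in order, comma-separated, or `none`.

2, 3

1 → no match — must start with "qr"
2 → match
3 → match
4 → no match
5 → no match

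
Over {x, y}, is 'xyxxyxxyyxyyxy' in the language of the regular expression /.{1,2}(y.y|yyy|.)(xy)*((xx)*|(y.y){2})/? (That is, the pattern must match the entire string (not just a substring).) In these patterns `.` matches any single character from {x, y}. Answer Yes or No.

No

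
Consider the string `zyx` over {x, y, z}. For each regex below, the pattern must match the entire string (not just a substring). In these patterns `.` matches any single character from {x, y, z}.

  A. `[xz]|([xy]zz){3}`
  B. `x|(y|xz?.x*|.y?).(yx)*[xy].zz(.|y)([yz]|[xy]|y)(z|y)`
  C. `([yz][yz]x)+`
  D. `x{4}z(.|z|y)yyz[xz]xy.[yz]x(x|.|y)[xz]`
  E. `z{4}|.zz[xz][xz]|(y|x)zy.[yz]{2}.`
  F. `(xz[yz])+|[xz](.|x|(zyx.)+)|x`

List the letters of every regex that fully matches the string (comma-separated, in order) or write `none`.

A → no match
B → no match
C → match
D → no match — must start with `x`
E → no match
F → no match

C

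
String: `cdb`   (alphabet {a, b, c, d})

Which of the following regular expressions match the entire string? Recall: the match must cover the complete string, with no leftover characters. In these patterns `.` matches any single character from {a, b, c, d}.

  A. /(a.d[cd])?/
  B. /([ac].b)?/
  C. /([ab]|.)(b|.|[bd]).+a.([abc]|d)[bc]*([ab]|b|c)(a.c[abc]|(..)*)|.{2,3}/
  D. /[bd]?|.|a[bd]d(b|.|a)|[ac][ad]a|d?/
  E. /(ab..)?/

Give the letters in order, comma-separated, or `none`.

B, C

A → no match
B → match
C → match
D → no match
E → no match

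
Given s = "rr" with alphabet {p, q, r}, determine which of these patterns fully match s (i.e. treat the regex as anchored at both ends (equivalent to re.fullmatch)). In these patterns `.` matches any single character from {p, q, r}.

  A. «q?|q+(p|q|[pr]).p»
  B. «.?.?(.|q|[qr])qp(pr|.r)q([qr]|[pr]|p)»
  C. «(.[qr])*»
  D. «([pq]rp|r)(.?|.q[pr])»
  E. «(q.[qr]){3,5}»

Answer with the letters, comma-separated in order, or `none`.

A → no match
B → no match
C → match
D → match
E → no match — must start with "q"

C, D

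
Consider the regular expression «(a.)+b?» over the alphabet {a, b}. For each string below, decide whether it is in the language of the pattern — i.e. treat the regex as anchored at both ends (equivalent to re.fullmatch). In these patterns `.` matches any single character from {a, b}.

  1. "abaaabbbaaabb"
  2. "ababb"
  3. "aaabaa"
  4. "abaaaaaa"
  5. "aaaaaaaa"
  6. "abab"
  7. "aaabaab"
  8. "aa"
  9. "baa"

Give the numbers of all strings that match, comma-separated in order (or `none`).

2, 3, 4, 5, 6, 7, 8

1 → no match
2 → match
3 → match
4 → match
5 → match
6 → match
7 → match
8 → match
9 → no match — must start with "a"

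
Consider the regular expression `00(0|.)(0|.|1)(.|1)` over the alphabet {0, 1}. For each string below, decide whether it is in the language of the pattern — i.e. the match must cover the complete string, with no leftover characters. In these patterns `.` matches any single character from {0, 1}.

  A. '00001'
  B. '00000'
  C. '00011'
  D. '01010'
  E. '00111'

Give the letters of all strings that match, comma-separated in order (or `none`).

A, B, C, E

A → match
B → match
C → match
D → no match — must start with '00'
E → match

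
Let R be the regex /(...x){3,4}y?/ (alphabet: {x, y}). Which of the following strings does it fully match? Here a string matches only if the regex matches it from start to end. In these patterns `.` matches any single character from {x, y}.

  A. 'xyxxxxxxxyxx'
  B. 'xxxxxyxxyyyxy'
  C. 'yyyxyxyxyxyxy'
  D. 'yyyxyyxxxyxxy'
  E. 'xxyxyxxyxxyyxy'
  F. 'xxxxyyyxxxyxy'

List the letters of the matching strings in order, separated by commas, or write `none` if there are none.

A, B, C, D, F

A → match
B → match
C → match
D → match
E → no match
F → match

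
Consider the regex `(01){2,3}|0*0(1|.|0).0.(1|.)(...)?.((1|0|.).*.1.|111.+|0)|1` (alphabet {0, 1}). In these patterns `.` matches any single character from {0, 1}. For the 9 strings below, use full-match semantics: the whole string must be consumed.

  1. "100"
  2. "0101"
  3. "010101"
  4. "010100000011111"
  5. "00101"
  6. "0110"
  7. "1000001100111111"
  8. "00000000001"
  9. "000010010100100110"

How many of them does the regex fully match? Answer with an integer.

1 → no match
2 → match
3 → match
4 → no match
5 → no match
6 → no match
7 → no match
8 → no match
9 → match
Total matched: 3

3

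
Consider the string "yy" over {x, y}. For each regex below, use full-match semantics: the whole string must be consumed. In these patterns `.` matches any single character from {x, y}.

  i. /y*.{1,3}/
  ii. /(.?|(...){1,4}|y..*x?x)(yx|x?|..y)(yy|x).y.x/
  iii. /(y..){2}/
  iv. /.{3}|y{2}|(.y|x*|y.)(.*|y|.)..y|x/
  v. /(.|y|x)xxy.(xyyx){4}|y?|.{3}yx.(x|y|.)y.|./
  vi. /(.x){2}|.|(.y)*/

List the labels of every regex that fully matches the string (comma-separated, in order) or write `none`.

i → match
ii → no match — must end with "x"
iii → no match
iv → match
v → no match
vi → match

i, iv, vi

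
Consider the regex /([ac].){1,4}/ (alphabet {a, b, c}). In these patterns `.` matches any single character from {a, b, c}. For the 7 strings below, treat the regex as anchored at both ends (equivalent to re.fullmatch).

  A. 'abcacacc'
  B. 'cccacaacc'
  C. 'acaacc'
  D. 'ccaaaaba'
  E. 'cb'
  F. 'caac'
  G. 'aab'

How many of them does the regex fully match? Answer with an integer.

A → match
B → no match
C → match
D → no match
E → match
F → match
G → no match
Total matched: 4

4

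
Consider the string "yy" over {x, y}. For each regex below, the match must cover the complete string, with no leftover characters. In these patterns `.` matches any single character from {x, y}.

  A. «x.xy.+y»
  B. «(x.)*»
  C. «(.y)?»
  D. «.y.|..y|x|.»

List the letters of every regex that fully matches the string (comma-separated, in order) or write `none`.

A → no match — must start with "x"
B → no match
C → match
D → no match

C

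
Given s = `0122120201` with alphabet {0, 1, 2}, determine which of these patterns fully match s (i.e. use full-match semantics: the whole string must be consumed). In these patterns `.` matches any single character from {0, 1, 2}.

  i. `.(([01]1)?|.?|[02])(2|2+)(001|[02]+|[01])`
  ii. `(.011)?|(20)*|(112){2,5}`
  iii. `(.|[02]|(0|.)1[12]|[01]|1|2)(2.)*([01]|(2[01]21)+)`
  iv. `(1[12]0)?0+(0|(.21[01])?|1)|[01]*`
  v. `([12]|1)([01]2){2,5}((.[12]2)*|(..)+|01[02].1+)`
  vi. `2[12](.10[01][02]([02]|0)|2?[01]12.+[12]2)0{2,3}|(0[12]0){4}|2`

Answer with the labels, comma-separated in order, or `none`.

i → no match
ii → no match
iii → match
iv → no match
v → no match
vi → no match

iii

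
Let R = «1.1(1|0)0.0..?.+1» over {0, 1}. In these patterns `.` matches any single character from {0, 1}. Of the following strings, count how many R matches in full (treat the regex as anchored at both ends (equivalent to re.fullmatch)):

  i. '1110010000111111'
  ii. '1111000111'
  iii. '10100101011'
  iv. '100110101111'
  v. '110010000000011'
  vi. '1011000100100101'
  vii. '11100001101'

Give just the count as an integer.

i → match
ii. '1111000111' → match
iii. '10100101011' → match
iv. '100110101111' → no match
v → no match
vi → match
vii. '11100001101' → match
Total matched: 5

5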